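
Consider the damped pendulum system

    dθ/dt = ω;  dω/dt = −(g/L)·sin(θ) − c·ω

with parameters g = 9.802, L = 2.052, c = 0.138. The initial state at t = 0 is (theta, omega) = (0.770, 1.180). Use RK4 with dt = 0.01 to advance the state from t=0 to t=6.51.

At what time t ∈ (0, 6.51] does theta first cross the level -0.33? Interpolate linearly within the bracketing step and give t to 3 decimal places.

t = 1.268

t=0.000: state=(0.770, 1.180)
step 1 (dt=0.01): k1=(1.180, -3.488), k2=(1.163, -3.506), k3=(1.162, -3.506), k4=(1.145, -3.523); state += dt/6·(k1+2k2+2k3+k4)
t=0.010: state=(0.782, 1.145)
t=0.020: state=(0.793, 1.110)
t=0.030: state=(0.804, 1.074)
continuing one RK4 step at a time; state shown every 25 steps (Δt=0.25):
t=0.250: state=(0.949, 0.237)
t=0.500: state=(0.887, -0.718)
t=0.750: state=(0.604, -1.501)
t=1.000: state=(0.169, -1.897)
t=1.250: state=(-0.298, -1.753)
t=1.260: state=(-0.316, -1.736)
next step: t=1.270: state=(-0.333, -1.718) — theta has crossed -0.33
linear interpolation between t=1.260 (-0.31571) and t=1.270 (-0.33298) → t≈1.268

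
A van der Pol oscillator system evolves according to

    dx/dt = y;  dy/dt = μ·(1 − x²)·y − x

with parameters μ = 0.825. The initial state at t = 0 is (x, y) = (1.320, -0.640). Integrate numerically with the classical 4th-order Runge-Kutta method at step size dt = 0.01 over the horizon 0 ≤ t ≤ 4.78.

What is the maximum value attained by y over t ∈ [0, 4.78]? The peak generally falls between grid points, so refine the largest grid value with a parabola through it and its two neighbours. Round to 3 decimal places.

max y = 2.493

t=0.000: state=(1.320, -0.640)
step 1 (dt=0.01): k1=(-0.640, -0.928), k2=(-0.645, -0.926), k3=(-0.645, -0.926), k4=(-0.649, -0.925); state += dt/6·(k1+2k2+2k3+k4)
t=0.010: state=(1.314, -0.649)
t=0.020: state=(1.307, -0.659)
t=0.030: state=(1.300, -0.668)
continuing one RK4 step at a time; state shown every 20 steps (Δt=0.2):
t=0.200: state=(1.174, -0.823)
t=0.400: state=(0.990, -1.014)
t=0.600: state=(0.766, -1.231)
t=0.800: state=(0.495, -1.492)
t=1.000: state=(0.167, -1.798)
t=1.200: state=(-0.225, -2.112)
t=1.400: state=(-0.671, -2.311)
t=1.600: state=(-1.128, -2.196)
t=1.800: state=(-1.522, -1.680)
t=2.000: state=(-1.787, -0.966)
t=2.200: state=(-1.914, -0.338)
t=2.400: state=(-1.935, 0.095)
t=2.600: state=(-1.887, 0.372)
t=2.800: state=(-1.793, 0.556)
t=3.000: state=(-1.667, 0.696)
t=3.200: state=(-1.515, 0.822)
t=3.400: state=(-1.338, 0.956)
t=3.600: state=(-1.132, 1.113)
t=3.800: state=(-0.890, 1.311)
t=4.000: state=(-0.603, 1.564)
t=4.200: state=(-0.260, 1.879)
t=4.400: state=(0.150, 2.224)
t=4.600: state=(0.623, 2.472)
t=4.780: state=(1.069, 2.418)
largest grid value and its neighbours: y(4.660)=2.49313, y(4.670)=2.49317, y(4.680)=2.49214
parabola through these three points peaks at t≈4.665 with y≈2.49328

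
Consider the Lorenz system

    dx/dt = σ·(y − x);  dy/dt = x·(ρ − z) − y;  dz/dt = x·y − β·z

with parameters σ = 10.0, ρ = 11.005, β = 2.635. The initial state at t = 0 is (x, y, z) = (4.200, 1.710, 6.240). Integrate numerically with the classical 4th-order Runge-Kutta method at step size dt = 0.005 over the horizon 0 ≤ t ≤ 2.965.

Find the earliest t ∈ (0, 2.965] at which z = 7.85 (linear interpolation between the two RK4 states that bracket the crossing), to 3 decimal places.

t=0.000: state=(4.200, 1.710, 6.240)
step 1 (dt=0.005): k1=(-24.900, 18.303, -9.260), k2=(-23.820, 18.056, -9.117), k3=(-23.853, 18.068, -9.115), k4=(-22.804, 17.830, -8.976); state += dt/6·(k1+2k2+2k3+k4)
t=0.005: state=(4.081, 1.800, 6.194)
t=0.010: state=(3.972, 1.888, 6.150)
t=0.015: state=(3.872, 1.974, 6.107)
continuing one RK4 step at a time; state shown every 20 steps (Δt=0.1):
t=0.100: state=(3.214, 3.254, 5.564)
t=0.200: state=(3.779, 4.750, 5.494)
t=0.300: state=(5.007, 6.428, 6.402)
t=0.370: state=(6.026, 7.460, 7.800)
next step: t=0.375: state=(6.098, 7.518, 7.924) — z has crossed 7.85
linear interpolation between t=0.370 (7.80042) and t=0.375 (7.92384) → t≈0.372

t = 0.372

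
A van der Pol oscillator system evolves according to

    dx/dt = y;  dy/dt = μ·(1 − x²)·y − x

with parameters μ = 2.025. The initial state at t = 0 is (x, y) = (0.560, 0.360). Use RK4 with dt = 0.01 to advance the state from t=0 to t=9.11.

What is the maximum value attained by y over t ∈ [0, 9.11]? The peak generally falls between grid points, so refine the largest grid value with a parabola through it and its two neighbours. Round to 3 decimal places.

max y = 3.847

t=0.000: state=(0.560, 0.360)
step 1 (dt=0.01): k1=(0.360, -0.060), k2=(0.360, -0.063), k3=(0.360, -0.063), k4=(0.359, -0.067); state += dt/6·(k1+2k2+2k3+k4)
t=0.010: state=(0.564, 0.359)
t=0.020: state=(0.567, 0.359)
t=0.030: state=(0.571, 0.358)
continuing one RK4 step at a time; state shown every 50 steps (Δt=0.5):
t=0.500: state=(0.715, 0.224)
t=1.000: state=(0.750, -0.117)
t=1.500: state=(0.566, -0.667)
t=2.000: state=(-0.027, -1.905)
t=2.500: state=(-1.359, -2.582)
t=3.000: state=(-1.878, 0.008)
t=3.500: state=(-1.757, 0.358)
t=4.000: state=(-1.551, 0.464)
t=4.500: state=(-1.283, 0.626)
t=5.000: state=(-0.889, 1.023)
t=5.500: state=(-0.105, 2.413)
t=6.000: state=(1.564, 2.865)
t=6.500: state=(2.015, -0.120)
t=7.000: state=(1.881, -0.338)
t=7.500: state=(1.695, -0.406)
t=8.000: state=(1.469, -0.509)
t=8.500: state=(1.169, -0.719)
t=9.000: state=(0.691, -1.308)
t=9.110: state=(0.534, -1.574)
largest grid value and its neighbours: y(5.810)=3.84323, y(5.820)=3.84721, y(5.830)=3.84521
parabola through these three points peaks at t≈5.822 with y≈3.84729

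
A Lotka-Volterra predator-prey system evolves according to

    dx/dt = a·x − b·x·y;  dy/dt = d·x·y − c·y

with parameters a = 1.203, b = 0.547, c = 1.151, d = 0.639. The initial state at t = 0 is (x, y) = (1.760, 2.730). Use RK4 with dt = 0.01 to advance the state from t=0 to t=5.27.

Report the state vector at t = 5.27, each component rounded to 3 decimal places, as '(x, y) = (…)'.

(x, y) = (1.808, 2.733)

t=0.000: state=(1.760, 2.730)
step 1 (dt=0.01): k1=(-0.511, -0.072), k2=(-0.510, -0.076), k3=(-0.510, -0.076), k4=(-0.509, -0.081); state += dt/6·(k1+2k2+2k3+k4)
t=0.010: state=(1.755, 2.729)
t=0.020: state=(1.750, 2.728)
t=0.030: state=(1.745, 2.727)
continuing one RK4 step at a time; state shown every 20 steps (Δt=0.2):
t=0.200: state=(1.663, 2.699)
t=0.400: state=(1.580, 2.637)
t=0.600: state=(1.513, 2.552)
t=0.800: state=(1.463, 2.451)
t=1.000: state=(1.432, 2.342)
t=1.200: state=(1.418, 2.232)
t=1.400: state=(1.421, 2.125)
t=1.600: state=(1.441, 2.027)
t=1.800: state=(1.476, 1.940)
t=2.000: state=(1.524, 1.866)
t=2.200: state=(1.586, 1.808)
t=2.400: state=(1.660, 1.767)
t=2.600: state=(1.742, 1.744)
t=2.800: state=(1.832, 1.741)
t=3.000: state=(1.925, 1.758)
t=3.200: state=(2.016, 1.797)
t=3.400: state=(2.100, 1.857)
t=3.600: state=(2.171, 1.938)
t=3.800: state=(2.222, 2.039)
t=4.000: state=(2.247, 2.156)
t=4.200: state=(2.242, 2.282)
t=4.400: state=(2.206, 2.410)
t=4.600: state=(2.142, 2.528)
t=4.800: state=(2.055, 2.627)
t=5.000: state=(1.953, 2.696)
t=5.200: state=(1.845, 2.730)
t=5.270: state=(1.808, 2.733)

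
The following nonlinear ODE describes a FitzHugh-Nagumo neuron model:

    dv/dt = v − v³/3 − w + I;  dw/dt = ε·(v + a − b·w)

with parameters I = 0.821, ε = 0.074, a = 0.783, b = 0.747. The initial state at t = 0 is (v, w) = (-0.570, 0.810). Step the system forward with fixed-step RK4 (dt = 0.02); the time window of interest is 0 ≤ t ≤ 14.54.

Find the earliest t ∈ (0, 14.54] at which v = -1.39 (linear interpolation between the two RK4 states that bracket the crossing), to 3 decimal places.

t=0.000: state=(-0.570, 0.810)
step 1 (dt=0.02): k1=(-0.497, -0.029), k2=(-0.500, -0.029), k3=(-0.500, -0.029), k4=(-0.503, -0.030); state += dt/6·(k1+2k2+2k3+k4)
t=0.020: state=(-0.580, 0.809)
t=0.040: state=(-0.590, 0.809)
t=0.060: state=(-0.600, 0.808)
continuing one RK4 step at a time; state shown every 25 steps (Δt=0.5):
t=0.500: state=(-0.852, 0.791)
t=1.000: state=(-1.159, 0.761)
t=1.460: state=(-1.388, 0.725)
next step: t=1.480: state=(-1.396, 0.723) — v has crossed -1.39
linear interpolation between t=1.460 (-1.38810) and t=1.480 (-1.39602) → t≈1.465

t = 1.465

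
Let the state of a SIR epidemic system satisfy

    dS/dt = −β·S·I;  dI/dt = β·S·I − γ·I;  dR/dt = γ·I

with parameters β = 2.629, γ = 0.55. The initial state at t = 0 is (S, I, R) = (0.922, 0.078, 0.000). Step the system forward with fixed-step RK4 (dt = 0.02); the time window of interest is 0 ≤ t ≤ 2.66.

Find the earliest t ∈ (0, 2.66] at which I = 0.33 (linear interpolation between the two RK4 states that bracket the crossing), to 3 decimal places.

t=0.000: state=(0.922, 0.078, 0.000)
step 1 (dt=0.02): k1=(-0.189, 0.146, 0.043), k2=(-0.192, 0.149, 0.044), k3=(-0.192, 0.149, 0.044), k4=(-0.195, 0.151, 0.045); state += dt/6·(k1+2k2+2k3+k4)
t=0.020: state=(0.918, 0.081, 0.001)
t=0.040: state=(0.914, 0.084, 0.002)
t=0.060: state=(0.910, 0.087, 0.003)
continuing one RK4 step at a time; state shown every 5 steps (Δt=0.1):
t=0.100: state=(0.901, 0.094, 0.005)
t=0.200: state=(0.877, 0.112, 0.010)
t=0.300: state=(0.850, 0.133, 0.017)
t=0.400: state=(0.818, 0.157, 0.025)
t=0.500: state=(0.782, 0.183, 0.034)
t=0.600: state=(0.742, 0.212, 0.045)
t=0.700: state=(0.699, 0.243, 0.058)
t=0.800: state=(0.653, 0.275, 0.072)
t=0.900: state=(0.605, 0.307, 0.088)
t=0.960: state=(0.576, 0.326, 0.098)
next step: t=0.980: state=(0.566, 0.332, 0.102) — I has crossed 0.33
linear interpolation between t=0.960 (0.32564) and t=0.980 (0.33190) → t≈0.974

t = 0.974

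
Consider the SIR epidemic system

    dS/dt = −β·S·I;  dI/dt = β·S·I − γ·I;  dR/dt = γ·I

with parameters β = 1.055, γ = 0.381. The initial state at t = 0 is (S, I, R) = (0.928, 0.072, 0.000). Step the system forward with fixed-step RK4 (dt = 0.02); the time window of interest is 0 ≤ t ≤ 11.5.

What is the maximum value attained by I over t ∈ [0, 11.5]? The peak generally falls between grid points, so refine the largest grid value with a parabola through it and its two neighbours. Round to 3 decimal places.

t=0.000: state=(0.928, 0.072, 0.000)
step 1 (dt=0.02): k1=(-0.070, 0.043, 0.027), k2=(-0.071, 0.043, 0.028), k3=(-0.071, 0.043, 0.028), k4=(-0.071, 0.043, 0.028); state += dt/6·(k1+2k2+2k3+k4)
t=0.020: state=(0.927, 0.073, 0.001)
t=0.040: state=(0.925, 0.074, 0.001)
t=0.060: state=(0.924, 0.075, 0.002)
continuing one RK4 step at a time; state shown every 25 steps (Δt=0.5):
t=0.500: state=(0.888, 0.096, 0.016)
t=1.000: state=(0.838, 0.125, 0.037)
t=1.500: state=(0.777, 0.159, 0.064)
t=2.000: state=(0.708, 0.194, 0.098)
t=2.500: state=(0.634, 0.229, 0.138)
t=3.000: state=(0.557, 0.259, 0.184)
t=3.500: state=(0.483, 0.281, 0.236)
t=4.000: state=(0.415, 0.294, 0.291)
t=4.500: state=(0.355, 0.298, 0.347)
t=5.000: state=(0.303, 0.293, 0.404)
t=5.500: state=(0.261, 0.281, 0.459)
t=6.000: state=(0.226, 0.264, 0.510)
t=6.500: state=(0.197, 0.244, 0.559)
t=7.000: state=(0.175, 0.222, 0.603)
t=7.500: state=(0.156, 0.200, 0.643)
t=8.000: state=(0.141, 0.179, 0.680)
t=8.500: state=(0.129, 0.159, 0.712)
t=9.000: state=(0.119, 0.140, 0.740)
t=9.500: state=(0.111, 0.123, 0.765)
t=10.000: state=(0.105, 0.108, 0.787)
t=10.500: state=(0.099, 0.094, 0.806)
t=11.000: state=(0.095, 0.082, 0.823)
t=11.500: state=(0.091, 0.071, 0.838)
largest grid value and its neighbours: I(4.420)=0.29802, I(4.440)=0.29803, I(4.460)=0.29802
parabola through these three points peaks at t≈4.442 with I≈0.29803

max I = 0.298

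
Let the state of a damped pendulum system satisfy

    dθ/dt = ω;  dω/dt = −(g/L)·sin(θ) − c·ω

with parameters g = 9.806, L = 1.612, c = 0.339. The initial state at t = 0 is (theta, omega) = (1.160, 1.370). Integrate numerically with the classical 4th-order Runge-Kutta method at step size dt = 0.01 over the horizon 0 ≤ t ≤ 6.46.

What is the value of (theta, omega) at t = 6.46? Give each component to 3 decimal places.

t=0.000: state=(1.160, 1.370)
step 1 (dt=0.01): k1=(1.370, -6.041), k2=(1.340, -6.048), k3=(1.340, -6.047), k4=(1.310, -6.053); state += dt/6·(k1+2k2+2k3+k4)
t=0.010: state=(1.173, 1.310)
t=0.020: state=(1.186, 1.249)
t=0.030: state=(1.198, 1.188)
continuing one RK4 step at a time; state shown every 25 steps (Δt=0.25):
t=0.250: state=(1.314, -0.132)
t=0.500: state=(1.105, -1.496)
t=0.750: state=(0.597, -2.475)
t=1.000: state=(-0.064, -2.649)
t=1.250: state=(-0.649, -1.905)
t=1.500: state=(-0.976, -0.669)
t=1.750: state=(-0.980, 0.617)
t=2.000: state=(-0.688, 1.661)
t=2.250: state=(-0.196, 2.152)
t=2.500: state=(0.323, 1.872)
t=2.750: state=(0.689, 0.990)
t=3.000: state=(0.801, -0.103)
t=3.250: state=(0.647, -1.081)
t=3.500: state=(0.293, -1.663)
t=3.750: state=(-0.133, -1.639)
t=4.000: state=(-0.478, -1.049)
t=4.250: state=(-0.633, -0.171)
t=4.500: state=(-0.566, 0.686)
t=4.750: state=(-0.314, 1.263)
t=5.000: state=(0.026, 1.368)
t=5.250: state=(0.329, 0.986)
t=5.500: state=(0.494, 0.303)
t=5.750: state=(0.477, -0.421)
t=6.000: state=(0.299, -0.951)
t=6.250: state=(0.032, -1.116)
t=6.460: state=(-0.188, -0.938)

(theta, omega) = (-0.188, -0.938)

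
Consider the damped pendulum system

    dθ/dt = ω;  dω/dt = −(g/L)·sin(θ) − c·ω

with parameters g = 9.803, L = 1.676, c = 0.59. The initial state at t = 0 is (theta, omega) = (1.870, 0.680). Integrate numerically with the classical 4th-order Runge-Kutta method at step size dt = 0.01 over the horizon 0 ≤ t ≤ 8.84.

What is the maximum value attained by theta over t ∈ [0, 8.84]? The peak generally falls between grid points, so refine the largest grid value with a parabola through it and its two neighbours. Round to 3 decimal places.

max theta = 1.910

t=0.000: state=(1.870, 0.680)
step 1 (dt=0.01): k1=(0.680, -5.990), k2=(0.650, -5.967), k3=(0.650, -5.967), k4=(0.620, -5.944); state += dt/6·(k1+2k2+2k3+k4)
t=0.010: state=(1.877, 0.620)
t=0.020: state=(1.882, 0.561)
t=0.030: state=(1.888, 0.502)
continuing one RK4 step at a time; state shown every 50 steps (Δt=0.5):
t=0.500: state=(1.530, -1.944)
t=1.000: state=(0.123, -3.186)
t=1.500: state=(-1.033, -1.065)
t=2.000: state=(-0.904, 1.424)
t=2.500: state=(0.078, 2.037)
t=3.000: state=(0.724, 0.346)
t=3.500: state=(0.446, -1.261)
t=4.000: state=(-0.237, -1.143)
t=4.500: state=(-0.486, 0.190)
t=5.000: state=(-0.143, 0.981)
t=5.500: state=(0.270, 0.492)
t=6.000: state=(0.279, -0.413)
t=6.500: state=(-0.023, -0.634)
t=7.000: state=(-0.222, -0.092)
t=7.500: state=(-0.123, 0.413)
t=8.000: state=(0.088, 0.330)
t=8.500: state=(0.147, -0.101)
t=8.840: state=(0.075, -0.289)
largest grid value and its neighbours: theta(0.110)=1.90953, theta(0.120)=1.90973, theta(0.130)=1.90937
parabola through these three points peaks at t≈0.118 with theta≈1.90973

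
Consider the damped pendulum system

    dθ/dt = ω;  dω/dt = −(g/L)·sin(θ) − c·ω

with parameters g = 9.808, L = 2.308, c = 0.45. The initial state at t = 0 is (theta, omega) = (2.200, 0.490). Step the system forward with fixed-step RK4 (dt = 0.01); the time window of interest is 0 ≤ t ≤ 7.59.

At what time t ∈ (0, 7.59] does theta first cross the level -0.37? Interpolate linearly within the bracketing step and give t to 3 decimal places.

t = 1.473

t=0.000: state=(2.200, 0.490)
step 1 (dt=0.01): k1=(0.490, -3.656), k2=(0.472, -3.642), k3=(0.472, -3.642), k4=(0.454, -3.628); state += dt/6·(k1+2k2+2k3+k4)
t=0.010: state=(2.205, 0.454)
t=0.020: state=(2.209, 0.417)
t=0.030: state=(2.213, 0.382)
continuing one RK4 step at a time; state shown every 25 steps (Δt=0.25):
t=0.250: state=(2.214, -0.360)
t=0.500: state=(2.023, -1.170)
t=0.750: state=(1.626, -2.008)
t=1.000: state=(1.026, -2.757)
t=1.250: state=(0.285, -3.062)
t=1.470: state=(-0.362, -2.729)
next step: t=1.480: state=(-0.389, -2.701) — theta has crossed -0.37
linear interpolation between t=1.470 (-0.36223) and t=1.480 (-0.38938) → t≈1.473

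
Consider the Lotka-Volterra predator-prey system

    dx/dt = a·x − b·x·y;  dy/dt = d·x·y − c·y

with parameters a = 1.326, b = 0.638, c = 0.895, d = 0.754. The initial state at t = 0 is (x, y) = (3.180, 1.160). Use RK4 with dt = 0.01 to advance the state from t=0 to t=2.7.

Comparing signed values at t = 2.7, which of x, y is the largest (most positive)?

largest component: y

t=0.000: state=(3.180, 1.160)
step 1 (dt=0.01): k1=(1.863, 1.743), k2=(1.851, 1.764), k3=(1.851, 1.765), k4=(1.838, 1.786); state += dt/6·(k1+2k2+2k3+k4)
t=0.010: state=(3.199, 1.178)
t=0.020: state=(3.217, 1.196)
t=0.030: state=(3.235, 1.214)
continuing one RK4 step at a time; state shown every 10 steps (Δt=0.1):
t=0.100: state=(3.352, 1.357)
t=0.200: state=(3.483, 1.606)
t=0.300: state=(3.555, 1.916)
t=0.400: state=(3.551, 2.291)
t=0.500: state=(3.455, 2.730)
t=0.600: state=(3.264, 3.218)
t=0.700: state=(2.986, 3.726)
t=0.800: state=(2.646, 4.214)
t=0.900: state=(2.277, 4.640)
t=1.000: state=(1.913, 4.968)
t=1.100: state=(1.579, 5.180)
t=1.200: state=(1.291, 5.276)
t=1.300: state=(1.052, 5.268)
t=1.400: state=(0.861, 5.176)
t=1.500: state=(0.710, 5.020)
t=1.600: state=(0.592, 4.821)
t=1.700: state=(0.500, 4.593)
t=1.800: state=(0.430, 4.349)
t=1.900: state=(0.375, 4.098)
t=2.000: state=(0.332, 3.848)
t=2.100: state=(0.299, 3.603)
t=2.200: state=(0.273, 3.367)
t=2.300: state=(0.253, 3.140)
t=2.400: state=(0.239, 2.925)
t=2.500: state=(0.227, 2.722)
t=2.600: state=(0.220, 2.531)
t=2.700: state=(0.215, 2.353)
compare at T: x=0.215, y=2.353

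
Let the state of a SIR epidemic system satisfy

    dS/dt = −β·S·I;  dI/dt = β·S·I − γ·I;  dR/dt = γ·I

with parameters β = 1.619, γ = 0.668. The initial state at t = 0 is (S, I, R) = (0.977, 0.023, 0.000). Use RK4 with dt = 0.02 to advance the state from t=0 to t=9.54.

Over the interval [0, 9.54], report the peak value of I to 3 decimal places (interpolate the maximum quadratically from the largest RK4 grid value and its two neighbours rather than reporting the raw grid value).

max I = 0.232

t=0.000: state=(0.977, 0.023, 0.000)
step 1 (dt=0.02): k1=(-0.036, 0.021, 0.015), k2=(-0.037, 0.021, 0.016), k3=(-0.037, 0.021, 0.016), k4=(-0.037, 0.021, 0.016); state += dt/6·(k1+2k2+2k3+k4)
t=0.020: state=(0.976, 0.023, 0.000)
t=0.040: state=(0.976, 0.024, 0.001)
t=0.060: state=(0.975, 0.024, 0.001)
continuing one RK4 step at a time; state shown every 25 steps (Δt=0.5):
t=0.500: state=(0.954, 0.036, 0.010)
t=1.000: state=(0.920, 0.055, 0.025)
t=1.500: state=(0.871, 0.082, 0.047)
t=2.000: state=(0.805, 0.115, 0.080)
t=2.500: state=(0.722, 0.153, 0.125)
t=3.000: state=(0.628, 0.190, 0.182)
t=3.500: state=(0.532, 0.217, 0.250)
t=4.000: state=(0.444, 0.231, 0.326)
t=4.500: state=(0.368, 0.229, 0.403)
t=5.000: state=(0.307, 0.215, 0.477)
t=5.500: state=(0.260, 0.194, 0.546)
t=6.000: state=(0.225, 0.169, 0.607)
t=6.500: state=(0.198, 0.143, 0.659)
t=7.000: state=(0.178, 0.120, 0.702)
t=7.500: state=(0.163, 0.098, 0.739)
t=8.000: state=(0.152, 0.080, 0.768)
t=8.500: state=(0.143, 0.064, 0.792)
t=9.000: state=(0.137, 0.052, 0.812)
t=9.500: state=(0.132, 0.041, 0.827)
t=9.540: state=(0.131, 0.040, 0.828)
largest grid value and its neighbours: I(4.180)=0.23173, I(4.200)=0.23173, I(4.220)=0.23172
parabola through these three points peaks at t≈4.194 with I≈0.23174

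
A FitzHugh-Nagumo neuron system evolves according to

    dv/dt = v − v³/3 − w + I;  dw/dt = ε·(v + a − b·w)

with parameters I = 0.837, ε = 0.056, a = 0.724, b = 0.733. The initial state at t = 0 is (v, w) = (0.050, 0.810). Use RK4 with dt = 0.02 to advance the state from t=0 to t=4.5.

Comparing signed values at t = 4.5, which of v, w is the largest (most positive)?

largest component: v

t=0.000: state=(0.050, 0.810)
step 1 (dt=0.02): k1=(0.077, 0.010), k2=(0.078, 0.010), k3=(0.078, 0.010), k4=(0.078, 0.010); state += dt/6·(k1+2k2+2k3+k4)
t=0.020: state=(0.052, 0.810)
t=0.040: state=(0.053, 0.810)
t=0.060: state=(0.055, 0.811)
continuing one RK4 step at a time; state shown every 10 steps (Δt=0.2):
t=0.200: state=(0.067, 0.812)
t=0.400: state=(0.087, 0.814)
t=0.600: state=(0.111, 0.817)
t=0.800: state=(0.139, 0.820)
t=1.000: state=(0.173, 0.823)
t=1.200: state=(0.214, 0.826)
t=1.400: state=(0.262, 0.830)
t=1.600: state=(0.320, 0.835)
t=1.800: state=(0.387, 0.840)
t=2.000: state=(0.466, 0.846)
t=2.200: state=(0.556, 0.853)
t=2.400: state=(0.659, 0.861)
t=2.600: state=(0.772, 0.870)
t=2.800: state=(0.892, 0.880)
t=3.000: state=(1.015, 0.891)
t=3.200: state=(1.135, 0.904)
t=3.400: state=(1.245, 0.918)
t=3.600: state=(1.341, 0.933)
t=3.800: state=(1.421, 0.949)
t=4.000: state=(1.483, 0.966)
t=4.200: state=(1.529, 0.983)
t=4.400: state=(1.561, 1.000)
t=4.500: state=(1.572, 1.009)
compare at T: v=1.572, w=1.009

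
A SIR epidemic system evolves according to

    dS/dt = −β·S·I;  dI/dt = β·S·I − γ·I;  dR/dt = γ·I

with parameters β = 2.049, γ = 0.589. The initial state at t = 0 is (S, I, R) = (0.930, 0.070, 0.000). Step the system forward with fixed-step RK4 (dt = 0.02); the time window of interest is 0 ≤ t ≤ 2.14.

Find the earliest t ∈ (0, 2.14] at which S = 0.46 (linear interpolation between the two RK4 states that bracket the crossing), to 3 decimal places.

t = 1.748

t=0.000: state=(0.930, 0.070, 0.000)
step 1 (dt=0.02): k1=(-0.133, 0.092, 0.041), k2=(-0.135, 0.093, 0.042), k3=(-0.135, 0.093, 0.042), k4=(-0.137, 0.094, 0.042); state += dt/6·(k1+2k2+2k3+k4)
t=0.020: state=(0.927, 0.072, 0.001)
t=0.040: state=(0.925, 0.074, 0.002)
t=0.060: state=(0.922, 0.076, 0.003)
continuing one RK4 step at a time; state shown every 5 steps (Δt=0.1):
t=0.100: state=(0.916, 0.080, 0.004)
t=0.200: state=(0.900, 0.091, 0.009)
t=0.300: state=(0.882, 0.102, 0.015)
t=0.400: state=(0.863, 0.116, 0.022)
t=0.500: state=(0.842, 0.130, 0.029)
t=0.600: state=(0.818, 0.145, 0.037)
t=0.700: state=(0.793, 0.161, 0.046)
t=0.800: state=(0.766, 0.178, 0.056)
t=0.900: state=(0.737, 0.196, 0.067)
t=1.000: state=(0.707, 0.214, 0.079)
t=1.100: state=(0.675, 0.233, 0.092)
t=1.200: state=(0.642, 0.251, 0.106)
t=1.300: state=(0.609, 0.269, 0.122)
t=1.400: state=(0.575, 0.287, 0.138)
t=1.500: state=(0.542, 0.303, 0.155)
t=1.600: state=(0.508, 0.318, 0.174)
t=1.700: state=(0.475, 0.332, 0.193)
t=1.740: state=(0.463, 0.337, 0.201)
next step: t=1.760: state=(0.456, 0.339, 0.205) — S has crossed 0.46
linear interpolation between t=1.740 (0.46258) and t=1.760 (0.45622) → t≈1.748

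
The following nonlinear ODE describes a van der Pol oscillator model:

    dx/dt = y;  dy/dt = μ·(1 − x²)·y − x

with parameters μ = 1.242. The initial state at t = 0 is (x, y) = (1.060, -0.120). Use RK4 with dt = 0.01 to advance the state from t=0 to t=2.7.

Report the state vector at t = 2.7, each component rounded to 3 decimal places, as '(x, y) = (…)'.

t=0.000: state=(1.060, -0.120)
step 1 (dt=0.01): k1=(-0.120, -1.042), k2=(-0.125, -1.040), k3=(-0.125, -1.040), k4=(-0.130, -1.039); state += dt/6·(k1+2k2+2k3+k4)
t=0.010: state=(1.059, -0.130)
t=0.020: state=(1.057, -0.141)
t=0.030: state=(1.056, -0.151)
continuing one RK4 step at a time; state shown every 10 steps (Δt=0.1):
t=0.100: state=(1.043, -0.223)
t=0.200: state=(1.015, -0.324)
t=0.300: state=(0.978, -0.424)
t=0.400: state=(0.931, -0.525)
t=0.500: state=(0.873, -0.628)
t=0.600: state=(0.805, -0.737)
t=0.700: state=(0.725, -0.855)
t=0.800: state=(0.633, -0.984)
t=0.900: state=(0.528, -1.129)
t=1.000: state=(0.407, -1.293)
t=1.100: state=(0.268, -1.479)
t=1.200: state=(0.110, -1.688)
t=1.300: state=(-0.070, -1.912)
t=1.400: state=(-0.272, -2.139)
t=1.500: state=(-0.497, -2.337)
t=1.600: state=(-0.737, -2.459)
t=1.700: state=(-0.984, -2.451)
t=1.800: state=(-1.222, -2.275)
t=1.900: state=(-1.434, -1.940)
t=2.000: state=(-1.606, -1.506)
t=2.100: state=(-1.734, -1.054)
t=2.200: state=(-1.819, -0.650)
t=2.300: state=(-1.867, -0.322)
t=2.400: state=(-1.886, -0.074)
t=2.500: state=(-1.884, 0.108)
t=2.600: state=(-1.866, 0.240)
t=2.700: state=(-1.837, 0.337)

(x, y) = (-1.837, 0.337)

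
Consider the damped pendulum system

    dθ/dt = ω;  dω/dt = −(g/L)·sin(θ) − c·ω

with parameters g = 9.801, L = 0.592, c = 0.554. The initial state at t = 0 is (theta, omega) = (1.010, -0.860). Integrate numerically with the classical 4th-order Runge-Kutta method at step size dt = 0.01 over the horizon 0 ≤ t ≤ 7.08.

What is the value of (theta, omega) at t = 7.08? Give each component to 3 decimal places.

t=0.000: state=(1.010, -0.860)
step 1 (dt=0.01): k1=(-0.860, -13.543), k2=(-0.928, -13.468), k3=(-0.927, -13.465), k4=(-0.995, -13.387); state += dt/6·(k1+2k2+2k3+k4)
t=0.010: state=(1.001, -0.995)
t=0.020: state=(0.990, -1.128)
t=0.030: state=(0.978, -1.259)
continuing one RK4 step at a time; state shown every 25 steps (Δt=0.25):
t=0.250: state=(0.434, -3.398)
t=0.500: state=(-0.425, -2.895)
t=0.750: state=(-0.817, -0.091)
t=1.000: state=(-0.497, 2.418)
t=1.250: state=(0.198, 2.659)
t=1.500: state=(0.633, 0.599)
t=1.750: state=(0.481, -1.669)
t=2.000: state=(-0.059, -2.276)
t=2.250: state=(-0.479, -0.831)
t=2.500: state=(-0.433, 1.118)
t=2.750: state=(-0.021, 1.880)
t=3.000: state=(0.356, 0.902)
t=3.250: state=(0.375, -0.720)
t=3.500: state=(0.067, -1.521)
t=3.750: state=(-0.261, -0.884)
t=4.000: state=(-0.317, 0.437)
t=4.250: state=(-0.090, 1.211)
t=4.500: state=(0.188, 0.821)
t=4.750: state=(0.264, -0.237)
t=5.000: state=(0.099, -0.953)
t=5.250: state=(-0.132, -0.737)
t=5.500: state=(-0.217, 0.100)
t=5.750: state=(-0.099, 0.741)
t=6.000: state=(0.090, 0.646)
t=6.250: state=(0.176, -0.006)
t=6.500: state=(0.095, -0.569)
t=6.750: state=(-0.059, -0.557)
t=7.000: state=(-0.141, -0.054)
t=7.080: state=(-0.138, 0.130)

(theta, omega) = (-0.138, 0.130)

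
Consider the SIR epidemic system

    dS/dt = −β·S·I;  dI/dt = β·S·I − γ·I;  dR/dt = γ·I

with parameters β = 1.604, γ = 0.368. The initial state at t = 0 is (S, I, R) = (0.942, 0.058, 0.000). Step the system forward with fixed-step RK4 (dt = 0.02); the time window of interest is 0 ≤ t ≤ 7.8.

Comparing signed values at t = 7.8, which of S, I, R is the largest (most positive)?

t=0.000: state=(0.942, 0.058, 0.000)
step 1 (dt=0.02): k1=(-0.088, 0.066, 0.021), k2=(-0.089, 0.067, 0.022), k3=(-0.089, 0.067, 0.022), k4=(-0.089, 0.068, 0.022); state += dt/6·(k1+2k2+2k3+k4)
t=0.020: state=(0.940, 0.059, 0.000)
t=0.040: state=(0.938, 0.061, 0.001)
t=0.060: state=(0.937, 0.062, 0.001)
continuing one RK4 step at a time; state shown every 25 steps (Δt=0.5):
t=0.500: state=(0.885, 0.101, 0.014)
t=1.000: state=(0.797, 0.165, 0.038)
t=1.500: state=(0.676, 0.248, 0.076)
t=2.000: state=(0.535, 0.335, 0.130)
t=2.500: state=(0.397, 0.405, 0.198)
t=3.000: state=(0.282, 0.441, 0.277)
t=3.500: state=(0.197, 0.444, 0.359)
t=4.000: state=(0.139, 0.422, 0.439)
t=4.500: state=(0.101, 0.386, 0.513)
t=5.000: state=(0.075, 0.345, 0.580)
t=5.500: state=(0.058, 0.302, 0.640)
t=6.000: state=(0.046, 0.262, 0.692)
t=6.500: state=(0.038, 0.225, 0.737)
t=7.000: state=(0.032, 0.193, 0.775)
t=7.500: state=(0.028, 0.164, 0.808)
t=7.800: state=(0.026, 0.149, 0.825)
compare at T: S=0.026, I=0.149, R=0.825

largest component: R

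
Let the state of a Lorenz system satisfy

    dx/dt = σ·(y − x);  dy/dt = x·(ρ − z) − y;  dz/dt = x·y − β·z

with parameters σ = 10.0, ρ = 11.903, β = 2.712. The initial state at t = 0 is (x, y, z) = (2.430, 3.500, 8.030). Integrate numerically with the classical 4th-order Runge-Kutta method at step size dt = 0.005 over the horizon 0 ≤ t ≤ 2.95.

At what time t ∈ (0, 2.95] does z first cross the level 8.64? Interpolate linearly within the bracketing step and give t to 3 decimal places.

t=0.000: state=(2.430, 3.500, 8.030)
step 1 (dt=0.005): k1=(10.700, 5.911, -13.272), k2=(10.580, 6.082, -13.052), k3=(10.588, 6.079, -13.054), k4=(10.475, 6.248, -12.835); state += dt/6·(k1+2k2+2k3+k4)
t=0.005: state=(2.483, 3.530, 7.965)
t=0.010: state=(2.535, 3.562, 7.902)
t=0.015: state=(2.586, 3.596, 7.841)
continuing one RK4 step at a time; state shown every 20 steps (Δt=0.1):
t=0.100: state=(3.407, 4.401, 7.141)
t=0.200: state=(4.528, 5.791, 7.229)
t=0.300: state=(5.884, 7.266, 8.540)
t=0.305: state=(5.953, 7.327, 8.640)
next step: t=0.310: state=(6.021, 7.386, 8.742) — z has crossed 8.64
linear interpolation between t=0.305 (8.63994) and t=0.310 (8.74233) → t≈0.305

t = 0.305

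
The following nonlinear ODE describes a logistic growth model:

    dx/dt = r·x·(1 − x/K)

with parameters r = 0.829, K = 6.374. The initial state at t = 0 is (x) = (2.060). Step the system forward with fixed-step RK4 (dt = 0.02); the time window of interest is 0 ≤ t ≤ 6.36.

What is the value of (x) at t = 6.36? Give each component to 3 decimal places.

t=0.000: state=(2.060)
step 1 (dt=0.02): k1=(1.156), k2=(1.159), k3=(1.159), k4=(1.163); state += dt/6·(k1+2k2+2k3+k4)
t=0.020: state=(2.083)
t=0.040: state=(2.107)
t=0.060: state=(2.130)
continuing one RK4 step at a time; state shown every 25 steps (Δt=0.5):
t=0.500: state=(2.674)
t=1.000: state=(3.330)
t=1.500: state=(3.974)
t=2.000: state=(4.556)
t=2.500: state=(5.044)
t=3.000: state=(5.429)
t=3.500: state=(5.716)
t=4.000: state=(5.924)
t=4.500: state=(6.069)
t=5.000: state=(6.169)
t=5.500: state=(6.237)
t=6.000: state=(6.283)
t=6.360: state=(6.306)

(x) = (6.306)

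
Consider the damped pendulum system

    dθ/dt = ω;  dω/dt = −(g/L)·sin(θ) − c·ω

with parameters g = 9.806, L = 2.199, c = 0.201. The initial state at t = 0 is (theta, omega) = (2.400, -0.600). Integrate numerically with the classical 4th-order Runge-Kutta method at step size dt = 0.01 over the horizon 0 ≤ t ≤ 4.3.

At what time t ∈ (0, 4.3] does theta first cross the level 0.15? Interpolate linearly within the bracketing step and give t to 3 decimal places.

t=0.000: state=(2.400, -0.600)
step 1 (dt=0.01): k1=(-0.600, -2.891), k2=(-0.614, -2.898), k3=(-0.614, -2.899), k4=(-0.629, -2.906); state += dt/6·(k1+2k2+2k3+k4)
t=0.010: state=(2.394, -0.629)
t=0.020: state=(2.387, -0.658)
t=0.030: state=(2.381, -0.687)
continuing one RK4 step at a time; state shown every 20 steps (Δt=0.2):
t=0.200: state=(2.220, -1.216)
t=0.400: state=(1.907, -1.931)
t=0.600: state=(1.443, -2.715)
t=0.800: state=(0.828, -3.391)
t=0.990: state=(0.151, -3.649)
next step: t=1.000: state=(0.114, -3.648) — theta has crossed 0.15
linear interpolation between t=0.990 (0.15081) and t=1.000 (0.11432) → t≈0.990

t = 0.990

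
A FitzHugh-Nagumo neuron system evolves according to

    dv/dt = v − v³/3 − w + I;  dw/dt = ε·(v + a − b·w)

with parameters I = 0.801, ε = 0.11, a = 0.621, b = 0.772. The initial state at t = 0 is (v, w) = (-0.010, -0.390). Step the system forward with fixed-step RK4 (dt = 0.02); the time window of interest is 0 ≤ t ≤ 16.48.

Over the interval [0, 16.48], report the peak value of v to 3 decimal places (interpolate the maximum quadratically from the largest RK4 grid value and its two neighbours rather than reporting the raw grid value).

t=0.000: state=(-0.010, -0.390)
step 1 (dt=0.02): k1=(1.181, 0.100), k2=(1.192, 0.102), k3=(1.192, 0.102), k4=(1.203, 0.103); state += dt/6·(k1+2k2+2k3+k4)
t=0.020: state=(0.014, -0.388)
t=0.040: state=(0.038, -0.386)
t=0.060: state=(0.063, -0.384)
continuing one RK4 step at a time; state shown every 50 steps (Δt=1):
t=1.000: state=(1.547, -0.213)
t=2.000: state=(2.019, 0.070)
t=3.000: state=(1.959, 0.340)
t=4.000: state=(1.871, 0.580)
t=5.000: state=(1.781, 0.790)
t=6.000: state=(1.690, 0.974)
t=7.000: state=(1.597, 1.134)
t=8.000: state=(1.502, 1.270)
t=9.000: state=(1.403, 1.386)
t=10.000: state=(1.297, 1.481)
t=11.000: state=(1.181, 1.556)
t=12.000: state=(1.047, 1.613)
t=13.000: state=(0.879, 1.649)
t=14.000: state=(0.636, 1.661)
t=15.000: state=(0.189, 1.637)
t=16.000: state=(-0.835, 1.541)
t=16.480: state=(-1.459, 1.452)
largest grid value and its neighbours: v(2.000)=2.01917, v(2.020)=2.01924, v(2.040)=2.01920
parabola through these three points peaks at t≈2.022 with v≈2.01924

max v = 2.019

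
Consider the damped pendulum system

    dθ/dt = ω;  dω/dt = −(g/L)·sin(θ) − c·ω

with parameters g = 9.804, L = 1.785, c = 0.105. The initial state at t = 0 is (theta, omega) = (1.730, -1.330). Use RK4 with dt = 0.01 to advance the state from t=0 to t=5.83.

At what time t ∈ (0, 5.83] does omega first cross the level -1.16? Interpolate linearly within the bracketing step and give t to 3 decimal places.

t=0.000: state=(1.730, -1.330)
step 1 (dt=0.01): k1=(-1.330, -5.283), k2=(-1.356, -5.286), k3=(-1.356, -5.286), k4=(-1.383, -5.289); state += dt/6·(k1+2k2+2k3+k4)
t=0.010: state=(1.716, -1.383)
t=0.020: state=(1.702, -1.436)
t=0.030: state=(1.688, -1.489)
continuing one RK4 step at a time; state shown every 20 steps (Δt=0.2):
t=0.200: state=(1.358, -2.383)
t=0.400: state=(0.786, -3.282)
t=0.600: state=(0.080, -3.666)
t=0.800: state=(-0.628, -3.294)
t=1.000: state=(-1.200, -2.365)
t=1.200: state=(-1.563, -1.251)
t=1.210: state=(-1.575, -1.195)
next step: t=1.220: state=(-1.587, -1.138) — omega has crossed -1.16
linear interpolation between t=1.210 (-1.19450) and t=1.220 (-1.13836) → t≈1.216

t = 1.216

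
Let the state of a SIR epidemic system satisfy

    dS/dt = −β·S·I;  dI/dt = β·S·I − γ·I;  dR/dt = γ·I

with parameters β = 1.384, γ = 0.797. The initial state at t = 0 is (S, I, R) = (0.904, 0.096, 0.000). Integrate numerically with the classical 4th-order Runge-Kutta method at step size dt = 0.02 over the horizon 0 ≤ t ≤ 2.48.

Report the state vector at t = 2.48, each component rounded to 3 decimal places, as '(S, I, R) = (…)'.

(S, I, R) = (0.558, 0.164, 0.278)

t=0.000: state=(0.904, 0.096, 0.000)
step 1 (dt=0.02): k1=(-0.120, 0.044, 0.077), k2=(-0.120, 0.044, 0.077), k3=(-0.120, 0.044, 0.077), k4=(-0.121, 0.044, 0.077); state += dt/6·(k1+2k2+2k3+k4)
t=0.020: state=(0.902, 0.097, 0.002)
t=0.040: state=(0.899, 0.098, 0.003)
t=0.060: state=(0.897, 0.099, 0.005)
continuing one RK4 step at a time; state shown every 5 steps (Δt=0.1):
t=0.100: state=(0.892, 0.100, 0.008)
t=0.200: state=(0.879, 0.105, 0.016)
t=0.300: state=(0.866, 0.109, 0.025)
t=0.400: state=(0.853, 0.114, 0.033)
t=0.500: state=(0.840, 0.118, 0.043)
t=0.600: state=(0.826, 0.122, 0.052)
t=0.700: state=(0.812, 0.126, 0.062)
t=0.800: state=(0.797, 0.130, 0.072)
t=0.900: state=(0.783, 0.134, 0.083)
t=1.000: state=(0.768, 0.138, 0.094)
t=1.100: state=(0.753, 0.142, 0.105)
t=1.200: state=(0.739, 0.145, 0.116)
t=1.300: state=(0.724, 0.148, 0.128)
t=1.400: state=(0.709, 0.151, 0.140)
t=1.500: state=(0.694, 0.154, 0.152)
t=1.600: state=(0.679, 0.156, 0.164)
t=1.700: state=(0.665, 0.158, 0.177)
t=1.800: state=(0.650, 0.160, 0.190)
t=1.900: state=(0.636, 0.162, 0.202)
t=2.000: state=(0.622, 0.163, 0.215)
t=2.100: state=(0.608, 0.164, 0.228)
t=2.200: state=(0.594, 0.164, 0.241)
t=2.300: state=(0.581, 0.164, 0.255)
t=2.400: state=(0.568, 0.164, 0.268)
t=2.480: state=(0.558, 0.164, 0.278)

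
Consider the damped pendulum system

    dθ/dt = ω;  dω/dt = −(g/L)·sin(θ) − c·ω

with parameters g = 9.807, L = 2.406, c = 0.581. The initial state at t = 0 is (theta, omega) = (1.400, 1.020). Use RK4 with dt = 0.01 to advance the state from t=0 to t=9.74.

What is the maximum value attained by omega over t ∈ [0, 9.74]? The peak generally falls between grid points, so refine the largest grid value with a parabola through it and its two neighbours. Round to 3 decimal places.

t=0.000: state=(1.400, 1.020)
step 1 (dt=0.01): k1=(1.020, -4.609), k2=(0.997, -4.599), k3=(0.997, -4.599), k4=(0.974, -4.589); state += dt/6·(k1+2k2+2k3+k4)
t=0.010: state=(1.410, 0.974)
t=0.020: state=(1.419, 0.928)
t=0.030: state=(1.429, 0.883)
continuing one RK4 step at a time; state shown every 50 steps (Δt=0.5):
t=0.500: state=(1.381, -0.996)
t=1.000: state=(0.534, -2.176)
t=1.500: state=(-0.484, -1.583)
t=2.000: state=(-0.879, 0.025)
t=2.500: state=(-0.532, 1.213)
t=3.000: state=(0.133, 1.224)
t=3.500: state=(0.525, 0.265)
t=4.000: state=(0.408, -0.652)
t=4.500: state=(-0.001, -0.838)
t=5.000: state=(-0.306, -0.304)
t=5.500: state=(-0.289, 0.336)
t=6.000: state=(-0.044, 0.549)
t=6.500: state=(0.174, 0.265)
t=7.000: state=(0.197, -0.160)
t=7.500: state=(0.055, -0.350)
t=8.000: state=(-0.096, -0.208)
t=8.500: state=(-0.131, 0.066)
t=9.000: state=(-0.051, 0.218)
t=9.500: state=(0.050, 0.155)
t=9.740: state=(0.078, 0.075)
largest grid value and its neighbours: omega(2.740)=1.38678, omega(2.750)=1.38711, omega(2.760)=1.38688
parabola through these three points peaks at t≈2.751 with omega≈1.38711

max omega = 1.387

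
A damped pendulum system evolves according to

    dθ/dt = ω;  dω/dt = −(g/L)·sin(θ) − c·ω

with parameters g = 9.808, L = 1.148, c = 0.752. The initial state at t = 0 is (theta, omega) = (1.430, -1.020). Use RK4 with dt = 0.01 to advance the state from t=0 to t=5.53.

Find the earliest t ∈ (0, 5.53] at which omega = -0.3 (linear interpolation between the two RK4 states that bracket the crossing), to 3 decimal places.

t=0.000: state=(1.430, -1.020)
step 1 (dt=0.01): k1=(-1.020, -7.692), k2=(-1.058, -7.657), k3=(-1.058, -7.657), k4=(-1.097, -7.621); state += dt/6·(k1+2k2+2k3+k4)
t=0.010: state=(1.419, -1.097)
t=0.020: state=(1.408, -1.172)
t=0.030: state=(1.396, -1.248)
continuing one RK4 step at a time; state shown every 20 steps (Δt=0.2):
t=0.200: state=(1.083, -2.387)
t=0.400: state=(0.513, -3.181)
t=0.600: state=(-0.125, -3.021)
t=0.800: state=(-0.636, -1.982)
t=1.000: state=(-0.894, -0.580)
t=1.030: state=(-0.908, -0.368)
next step: t=1.040: state=(-0.911, -0.298) — omega has crossed -0.3
linear interpolation between t=1.030 (-0.36825) and t=1.040 (-0.29831) → t≈1.040

t = 1.040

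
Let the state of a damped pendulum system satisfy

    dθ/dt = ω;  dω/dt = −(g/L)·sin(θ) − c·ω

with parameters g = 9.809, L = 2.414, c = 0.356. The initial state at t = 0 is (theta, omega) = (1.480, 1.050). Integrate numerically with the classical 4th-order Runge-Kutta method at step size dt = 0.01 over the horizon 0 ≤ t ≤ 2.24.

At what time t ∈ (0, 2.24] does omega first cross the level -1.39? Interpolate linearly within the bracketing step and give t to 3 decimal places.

t=0.000: state=(1.480, 1.050)
step 1 (dt=0.01): k1=(1.050, -4.420), k2=(1.028, -4.414), k3=(1.028, -4.414), k4=(1.006, -4.408); state += dt/6·(k1+2k2+2k3+k4)
t=0.010: state=(1.490, 1.006)
t=0.020: state=(1.500, 0.962)
t=0.030: state=(1.510, 0.918)
continuing one RK4 step at a time; state shown every 10 steps (Δt=0.1):
t=0.100: state=(1.563, 0.615)
t=0.200: state=(1.603, 0.194)
t=0.300: state=(1.602, -0.212)
t=0.400: state=(1.562, -0.603)
t=0.500: state=(1.482, -0.981)
t=0.600: state=(1.366, -1.342)
t=0.610: state=(1.352, -1.376)
next step: t=0.620: state=(1.338, -1.411) — omega has crossed -1.39
linear interpolation between t=0.610 (-1.37640) and t=0.620 (-1.41105) → t≈0.614

t = 0.614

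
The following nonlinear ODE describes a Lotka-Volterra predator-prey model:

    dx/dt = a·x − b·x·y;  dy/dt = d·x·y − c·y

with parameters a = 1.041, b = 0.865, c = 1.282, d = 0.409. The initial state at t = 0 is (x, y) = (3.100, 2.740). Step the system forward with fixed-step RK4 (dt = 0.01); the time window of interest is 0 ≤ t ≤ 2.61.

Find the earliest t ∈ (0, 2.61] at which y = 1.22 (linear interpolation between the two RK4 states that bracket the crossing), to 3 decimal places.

t = 1.360

t=0.000: state=(3.100, 2.740)
step 1 (dt=0.01): k1=(-4.120, -0.039), k2=(-4.092, -0.062), k3=(-4.092, -0.062), k4=(-4.064, -0.084); state += dt/6·(k1+2k2+2k3+k4)
t=0.010: state=(3.059, 2.739)
t=0.020: state=(3.019, 2.738)
t=0.030: state=(2.979, 2.737)
continuing one RK4 step at a time; state shown every 10 steps (Δt=0.1):
t=0.100: state=(2.716, 2.714)
t=0.200: state=(2.390, 2.650)
t=0.300: state=(2.117, 2.556)
t=0.400: state=(1.892, 2.440)
t=0.500: state=(1.710, 2.310)
t=0.600: state=(1.563, 2.173)
t=0.700: state=(1.446, 2.032)
t=0.800: state=(1.354, 1.893)
t=0.900: state=(1.283, 1.757)
t=1.000: state=(1.230, 1.627)
t=1.100: state=(1.192, 1.504)
t=1.200: state=(1.168, 1.389)
t=1.300: state=(1.155, 1.281)
t=1.360: state=(1.152, 1.220)
next step: t=1.370: state=(1.152, 1.210) — y has crossed 1.22
linear interpolation between t=1.360 (1.22005) and t=1.370 (1.21019) → t≈1.360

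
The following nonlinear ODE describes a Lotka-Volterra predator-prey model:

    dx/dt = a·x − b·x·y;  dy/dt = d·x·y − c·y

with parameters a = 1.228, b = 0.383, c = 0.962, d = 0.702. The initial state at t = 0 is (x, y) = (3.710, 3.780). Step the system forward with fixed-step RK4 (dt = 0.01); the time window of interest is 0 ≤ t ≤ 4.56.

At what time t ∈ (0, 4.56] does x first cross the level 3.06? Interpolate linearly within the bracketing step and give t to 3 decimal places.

t=0.000: state=(3.710, 3.780)
step 1 (dt=0.01): k1=(-0.815, 6.208), k2=(-0.858, 6.248), k3=(-0.859, 6.248), k4=(-0.902, 6.288); state += dt/6·(k1+2k2+2k3+k4)
t=0.010: state=(3.701, 3.842)
t=0.020: state=(3.692, 3.906)
t=0.030: state=(3.682, 3.970)
continuing one RK4 step at a time; state shown every 20 steps (Δt=0.2):
t=0.200: state=(3.374, 5.148)
t=0.300: state=(3.089, 5.869)
next step: t=0.310: state=(3.057, 5.939) — x has crossed 3.06
linear interpolation between t=0.300 (3.08891) and t=0.310 (3.05716) → t≈0.309

t = 0.309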